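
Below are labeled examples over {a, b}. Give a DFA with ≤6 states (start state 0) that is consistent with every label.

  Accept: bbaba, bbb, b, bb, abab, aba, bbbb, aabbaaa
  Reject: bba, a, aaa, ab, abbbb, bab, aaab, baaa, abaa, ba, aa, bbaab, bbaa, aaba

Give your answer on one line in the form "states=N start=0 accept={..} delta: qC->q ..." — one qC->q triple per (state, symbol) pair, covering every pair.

Grow the machine one transition at a time. Run the examples from 0; the earliest place one falls off (shortest prefix, ties alphabetical) gets sent to the lowest-numbered state that keeps every Accept/Reject pair distinguishable — a pair clashes when both reach the same state with identical unread suffix — and to a fresh state only if none does.
a: 0a undefined. 0a->0: no, b/ab meet in 0 with "b" left. Open state 1: 0a->1.
b: 0b undefined. 0b->0: ok.
aa: 1a undefined. 1a->0: no, bbb/aa meet in 0. 1a->1: no, bbaba/aaba meet in 1 with "ba" left. Open state 2: 1a->2.
ab: 1b undefined. 1b->0: no, bbaba/bba meet in 1. 1b->1: no, bbaba/aa meet in 2. 1b->2: no, bbaba/aaa meet in 2 with "a" left. Open state 3: 1b->3.
aaa: 2a undefined. 2a->0: no, bbb/aaa meet in 0. 2a->1: ok.
aab: 2b undefined. 2b->0: no, bbb/bbaab meet in 0. 2b->1: ok.
aba: 3a undefined. 3a->0: no, aabbaaa/aa meet in 2. 3a->1: no, bbaba/bba meet in 1. 3a->2: no, bbaba/aa meet in 2. 3a->3: no, bbaba/ab meet in 3. Open state 4: 3a->4.
abb: 3b undefined. 3b->0: no, bbb/abbbb meet in 0. 3b->1: ok.
abaa: 4a undefined. 4a->0: no, bbb/abaa meet in 0. 4a->1: no, aabbaaa/aa meet in 2. 4a->2: no, aabbaaa/bba meet in 1. 4a->3: ok.
abab: 4b undefined. 4b->0: ok.
All examples now run through 5 states with every (state, symbol) defined. Accept strings end in {0,4}, Reject strings end in {1,2,3}; accept={0,4}.

states=5 start=0 accept={0,4} delta: 0a->1 0b->0 1a->2 1b->3 2a->1 2b->1 3a->4 3b->1 4a->3 4b->0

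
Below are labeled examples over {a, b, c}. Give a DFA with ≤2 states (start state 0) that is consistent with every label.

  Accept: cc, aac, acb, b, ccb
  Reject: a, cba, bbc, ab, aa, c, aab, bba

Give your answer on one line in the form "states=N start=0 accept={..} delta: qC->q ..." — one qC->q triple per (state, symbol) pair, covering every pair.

states=2 start=0 accept={0} delta: 0a->1 0b->0 0c->1 1a->1 1b->1 1c->0

State merging on the prefix tree: take the shortest (then alphabetical) example prefix whose next move is undefined and point that move at state 0, else 1, else 2, ...; a target is out if some Accept/Reject pair would then sit in one state with the same input left (inseparable). If every existing state is out, open a new one.
a: 0a undefined. 0a->0: no, aac/c meet in 0 with "c" left. Open state 1: 0a->1.
b: 0b undefined. 0b->0: ok.
c: 0c undefined. 0c->0: no, cc/bbc meet in 0. 0c->1: ok.
aa: 1a undefined. 1a->0: no, aac/a meet in 1. 1a->1: ok.
ab: 1b undefined. 1b->0: no, b/ab meet in 0. 1b->1: ok.
ac: 1c undefined. 1c->0: ok.
All examples now run through 2 states with every (state, symbol) defined. Accept strings end in {0}, Reject strings end in {1}; accept={0}.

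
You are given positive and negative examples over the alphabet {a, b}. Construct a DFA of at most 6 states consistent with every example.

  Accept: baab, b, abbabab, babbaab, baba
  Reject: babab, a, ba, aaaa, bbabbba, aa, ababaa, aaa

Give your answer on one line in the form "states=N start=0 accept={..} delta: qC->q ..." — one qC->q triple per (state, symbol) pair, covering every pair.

states=4 start=0 accept={1,3} delta: 0a->0 0b->1 1a->2 1b->0 2a->0 2b->3 3a->1 3b->0

State merging on the prefix tree: take the shortest (then alphabetical) example prefix whose next move is undefined and point that move at state 0, else 1, else 2, ...; a target is out if some Accept/Reject pair would then sit in one state with the same input left (inseparable). If every existing state is out, open a new one.
a: 0a undefined. 0a->0: ok.
b: 0b undefined. 0b->0: no, baab/babab meet in 0. Open state 1: 0b->1.
ba: 1a undefined. 1a->0: no, baab/babab meet in 1. 1a->1: no, b/ba meet in 1. Open state 2: 1a->2.
bb: 1b undefined. 1b->0: ok.
baa: 2a undefined. 2a->0: ok.
bab: 2b undefined. 2b->0: no, baab/babab meet in 1. 2b->1: no, baab/babab meet in 1. 2b->2: no, baab/babab meet in 1. Open state 3: 2b->3.
baba: 3a undefined. 3a->0: no, baab/babab meet in 1. 3a->1: ok.
babb: 3b undefined. 3b->0: ok.
All examples now run through 4 states with every (state, symbol) defined. Accept strings end in {1,3}, Reject strings end in {0,2}; accept={1,3}.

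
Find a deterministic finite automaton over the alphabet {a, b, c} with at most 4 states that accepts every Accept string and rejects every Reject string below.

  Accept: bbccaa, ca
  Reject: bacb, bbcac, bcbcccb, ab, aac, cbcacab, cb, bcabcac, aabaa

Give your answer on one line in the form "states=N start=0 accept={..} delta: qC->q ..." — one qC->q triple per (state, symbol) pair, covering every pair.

states=3 start=0 accept={2} delta: 0a->0 0b->0 0c->1 1a->2 1b->0 1c->1 2a->2 2b->0 2c->0

Grow the machine one transition at a time. Run the examples from 0; the earliest place one falls off (shortest prefix, ties alphabetical) gets sent to the lowest-numbered state that keeps every Accept/Reject pair distinguishable — a pair clashes when both reach the same state with identical unread suffix — and to a fresh state only if none does.
a: 0a undefined. 0a->0: ok.
b: 0b undefined. 0b->0: ok.
c: 0c undefined. 0c->0: no, bbccaa/bacb meet in 0. Open state 1: 0c->1.
ca: 1a undefined. 1a->0: no, ca/ab meet in 0. 1a->1: no, ca/aac meet in 1. Open state 2: 1a->2.
cb: 1b undefined. 1b->0: ok.
bbcc: 1c undefined. 1c->0: no, bbccaa/bacb meet in 0. 1c->1: ok.
bcab: 2b undefined. 2b->0: ok.
bbcac: 2c undefined. 2c->0: ok.
bbccaa: 2a undefined. 2a->0: no, bbccaa/bacb meet in 0. 2a->1: no, bbccaa/aac meet in 1. 2a->2: ok.
All examples now run through 3 states with every (state, symbol) defined. Accept strings end in {2}, Reject strings end in {0,1}; accept={2}.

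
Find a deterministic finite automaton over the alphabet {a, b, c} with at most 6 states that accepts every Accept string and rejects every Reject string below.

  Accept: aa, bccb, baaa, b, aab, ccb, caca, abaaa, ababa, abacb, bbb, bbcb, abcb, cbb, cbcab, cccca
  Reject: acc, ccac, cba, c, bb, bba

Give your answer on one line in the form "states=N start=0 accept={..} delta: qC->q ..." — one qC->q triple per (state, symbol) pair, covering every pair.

states=5 start=0 accept={0,1,3} delta: 0a->0 0b->1 0c->2 1a->0 1b->2 1c->0 2a->2 2b->3 2c->4 3a->2 3b->0 3c->0 4a->0 4b->0 4c->1

Fold the examples into a partial DFA from state 0: repeatedly fix the first undefined (state, symbol) met by the shortest-then-alphabetical prefix, trying targets in increasing order and rejecting any under which an Accept and a Reject string meet in one state with the same remainder; add a state when all current targets are rejected. Accepting states are where Accept strings end.
a: 0a undefined. 0a->0: ok.
b: 0b undefined. 0b->0: no, aa/bb meet in 0. Open state 1: 0b->1.
c: 0c undefined. 0c->0: no, aa/acc meet in 0. 0c->1: no, b/c meet in 1. Open state 2: 0c->2.
ba: 1a undefined. 1a->0: ok.
bb: 1b undefined. 1b->0: no, aa/bb meet in 0. 1b->1: no, aa/bba meet in 0. 1b->2: ok.
bc: 1c undefined. 1c->0: ok.
ca: 2a undefined. 2a->0: no, aa/bba meet in 0. 2a->1: no, b/bba meet in 1. 2a->2: ok.
cb: 2b undefined. 2b->0: no, aa/cba meet in 0. 2b->1: no, aa/cba meet in 0. 2b->2: no, bccb/cba meet in 2. Open state 3: 2b->3.
cc: 2c undefined. 2c->0: no, aa/acc meet in 0. 2c->1: no, b/acc meet in 1. 2c->2: no, caca/acc meet in 2. 2c->3: no, bccb/acc meet in 3. Open state 4: 2c->4.
cba: 3a undefined. 3a->0: no, aa/cba meet in 0. 3a->1: no, b/cba meet in 1. 3a->2: ok.
cbb: 3b undefined. 3b->0: ok.
cbc: 3c undefined. 3c->0: ok.
cca: 4a undefined. 4a->0: ok.
ccb: 4b undefined. 4b->0: ok.
ccc: 4c undefined. 4c->0: no, cccca/ccac meet in 2. 4c->1: ok.
All examples now run through 5 states with every (state, symbol) defined. Accept strings end in {0,1,3}, Reject strings end in {2,4}; accept={0,1,3}.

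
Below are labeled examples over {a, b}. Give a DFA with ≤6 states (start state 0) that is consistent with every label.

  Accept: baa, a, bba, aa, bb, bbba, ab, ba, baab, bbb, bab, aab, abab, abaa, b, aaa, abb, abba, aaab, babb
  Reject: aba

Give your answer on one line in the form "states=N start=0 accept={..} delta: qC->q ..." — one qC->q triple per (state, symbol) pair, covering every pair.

Fold the examples into a partial DFA from state 0: repeatedly fix the first undefined (state, symbol) met by the shortest-then-alphabetical prefix, trying targets in increasing order and rejecting any under which an Accept and a Reject string meet in one state with the same remainder; add a state when all current targets are rejected. Accepting states are where Accept strings end.
a: 0a undefined. 0a->0: no, ba/aba meet in 0 with "ba" left. Open state 1: 0a->1.
b: 0b undefined. 0b->0: ok.
aa: 1a undefined. 1a->0: ok.
ab: 1b undefined. 1b->0: no, a/aba meet in 1. 1b->1: no, baa/aba meet in 0. Open state 2: 1b->2.
aba: 2a undefined. 2a->0: no, baa/aba meet in 0. 2a->1: no, a/aba meet in 1. 2a->2: no, ab/aba meet in 2. Open state 3: 2a->3.
abb: 2b undefined. 2b->0: ok.
abaa: 3a undefined. 3a->0: ok.
abab: 3b undefined. 3b->0: ok.
All examples now run through 4 states with every (state, symbol) defined. Accept strings end in {0,1,2}, Reject strings end in {3}; accept={0,1,2}.

states=4 start=0 accept={0,1,2} delta: 0a->1 0b->0 1a->0 1b->2 2a->3 2b->0 3a->0 3b->0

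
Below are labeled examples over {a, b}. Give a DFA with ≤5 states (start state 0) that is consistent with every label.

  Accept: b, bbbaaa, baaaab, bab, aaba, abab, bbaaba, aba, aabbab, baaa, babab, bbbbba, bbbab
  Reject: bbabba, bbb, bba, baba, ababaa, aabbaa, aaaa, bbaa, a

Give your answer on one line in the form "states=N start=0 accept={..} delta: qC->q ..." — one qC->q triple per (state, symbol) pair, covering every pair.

State merging on the prefix tree: take the shortest (then alphabetical) example prefix whose next move is undefined and point that move at state 0, else 1, else 2, ...; a target is out if some Accept/Reject pair would then sit in one state with the same input left (inseparable). If every existing state is out, open a new one.
a: 0a undefined. 0a->0: ok.
b: 0b undefined. 0b->0: no, b/bbabba meet in 0. Open state 1: 0b->1.
ba: 1a undefined. 1a->0: no, aaba/baba meet in 0. 1a->1: ok.
bb: 1b undefined. 1b->0: no, b/bbb meet in 1. 1b->1: no, b/bbabba meet in 1. Open state 2: 1b->2.
bba: 2a undefined. 2a->0: ok.
bbb: 2b undefined. 2b->0: no, bbbaaa/bbabba meet in 0. 2b->1: no, b/bbb meet in 1. 2b->2: no, bbbaaa/bbabba meet in 0. Open state 3: 2b->3.
bbba: 3a undefined. 3a->0: no, bbbaaa/bbabba meet in 0. 3a->1: ok.
bbbb: 3b undefined. 3b->0: ok.
All examples now run through 4 states with every (state, symbol) defined. Accept strings end in {1,2}, Reject strings end in {0,3}; accept={1,2}.

states=4 start=0 accept={1,2} delta: 0a->0 0b->1 1a->1 1b->2 2a->0 2b->3 3a->1 3b->0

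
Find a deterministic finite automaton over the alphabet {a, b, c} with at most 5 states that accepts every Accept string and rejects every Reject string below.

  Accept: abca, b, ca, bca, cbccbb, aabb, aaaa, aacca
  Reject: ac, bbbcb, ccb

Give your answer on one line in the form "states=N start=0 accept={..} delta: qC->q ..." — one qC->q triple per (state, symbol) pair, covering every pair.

states=3 start=0 accept={0} delta: 0a->0 0b->0 0c->1 1a->0 1b->1 1c->2 2a->0 2b->1 2c->0

State merging on the prefix tree: take the shortest (then alphabetical) example prefix whose next move is undefined and point that move at state 0, else 1, else 2, ...; a target is out if some Accept/Reject pair would then sit in one state with the same input left (inseparable). If every existing state is out, open a new one.
a: 0a undefined. 0a->0: ok.
b: 0b undefined. 0b->0: ok.
c: 0c undefined. 0c->0: no, abca/ac meet in 0. Open state 1: 0c->1.
ca: 1a undefined. 1a->0: ok.
cb: 1b undefined. 1b->0: no, abca/bbbcb meet in 0. 1b->1: ok.
cc: 1c undefined. 1c->0: no, abca/ccb meet in 0. 1c->1: no, cbccbb/ac meet in 1. Open state 2: 1c->2.
ccb: 2b undefined. 2b->0: no, abca/ccb meet in 0. 2b->1: ok.
cbcc: 2c undefined. 2c->0: ok.
aacca: 2a undefined. 2a->0: ok.
All examples now run through 3 states with every (state, symbol) defined. Accept strings end in {0}, Reject strings end in {1}; accept={0}.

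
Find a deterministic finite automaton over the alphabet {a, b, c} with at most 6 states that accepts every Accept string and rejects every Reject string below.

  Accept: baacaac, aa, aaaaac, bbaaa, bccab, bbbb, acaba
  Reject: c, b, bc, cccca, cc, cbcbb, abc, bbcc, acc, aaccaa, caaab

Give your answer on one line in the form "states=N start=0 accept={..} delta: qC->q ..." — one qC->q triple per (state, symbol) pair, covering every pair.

Grow the machine one transition at a time. Run the examples from 0; the earliest place one falls off (shortest prefix, ties alphabetical) gets sent to the lowest-numbered state that keeps every Accept/Reject pair distinguishable — a pair clashes when both reach the same state with identical unread suffix — and to a fresh state only if none does.
a: 0a undefined. 0a->0: no, aaaaac/c meet in 0 with "c" left. Open state 1: 0a->1.
b: 0b undefined. 0b->0: no, bbbb/b meet in 0. 0b->1: ok.
c: 0c undefined. 0c->0: ok.
aa: 1a undefined. 1a->0: no, aa/c meet in 0. 1a->1: no, aa/b meet in 1. Open state 2: 1a->2.
ab: 1b undefined. 1b->0: no, bbbb/c meet in 0. 1b->1: no, bbbb/b meet in 1. 1b->2: ok.
ac: 1c undefined. 1c->0: no, aa/cbcbb meet in 2. 1c->1: no, bccab/cbcbb meet in 2 with "b" left. 1c->2: no, aa/bc meet in 2. Open state 3: 1c->3.
aaa: 2a undefined. 2a->0: no, baacaac/abc meet in 2 with "c" left. 2a->1: no, aa/caaab meet in 2. 2a->2: no, aaaaac/abc meet in 2 with "c" left. 2a->3: ok.
aac: 2c undefined. 2c->0: no, aa/aaccaa meet in 2. 2c->1: no, bbaaa/aaccaa meet in 3 with "aa" left. 2c->2: no, aa/abc meet in 2. 2c->3: ok.
aca: 3a undefined. 3a->0: no, aaaaac/bc meet in 3. 3a->1: no, aaaaac/bc meet in 3. 3a->2: no, aaaaac/bbcc meet in 3 with "c" left. 3a->3: no, aaaaac/bbcc meet in 3 with "c" left. Open state 4: 3a->4.
acc: 3c undefined. 3c->0: no, baacaac/bc meet in 3. 3c->1: no, baacaac/b meet in 1. 3c->2: no, aa/bbcc meet in 2. 3c->3: no, bbaaa/aaccaa meet in 4 with "a" left. 3c->4: ok.
bbb: 2b undefined. 2b->0: no, bbbb/b meet in 1. 2b->1: ok.
acab: 4b undefined. 4b->0: no, acaba/b meet in 1. 4b->1: ok.
bcca: 4a undefined. 4a->0: no, baacaac/bc meet in 3. 4a->1: no, baacaac/bc meet in 3. 4a->2: no, baacaac/bbcc meet in 4. 4a->3: no, aaaaac/bbcc meet in 4. 4a->4: no, bbaaa/bbcc meet in 4. Open state 5: 4a->5.
cbcb: 3b undefined. 3b->0: ok.
bccab: 5b undefined. 5b->0: no, bccab/c meet in 0. 5b->1: no, bccab/b meet in 1. 5b->2: ok.
aaaaac: 5c undefined. 5c->0: no, aaaaac/c meet in 0. 5c->1: no, aaaaac/b meet in 1. 5c->2: ok.
aaccaa: 5a undefined. 5a->0: no, baacaac/c meet in 0. 5a->1: no, baacaac/bc meet in 3. 5a->2: no, baacaac/bc meet in 3. 5a->3: no, baacaac/bbcc meet in 4. 5a->4: ok.
baacaac: 4c undefined. 4c->0: no, baacaac/c meet in 0. 4c->1: no, baacaac/b meet in 1. 4c->2: ok.
All examples now run through 6 states with every (state, symbol) defined. Accept strings end in {2,5}, Reject strings end in {0,1,3,4}; accept={2,5}.

states=6 start=0 accept={2,5} delta: 0a->1 0b->1 0c->0 1a->2 1b->2 1c->3 2a->3 2b->1 2c->3 3a->4 3b->0 3c->4 4a->5 4b->1 4c->2 5a->4 5b->2 5c->2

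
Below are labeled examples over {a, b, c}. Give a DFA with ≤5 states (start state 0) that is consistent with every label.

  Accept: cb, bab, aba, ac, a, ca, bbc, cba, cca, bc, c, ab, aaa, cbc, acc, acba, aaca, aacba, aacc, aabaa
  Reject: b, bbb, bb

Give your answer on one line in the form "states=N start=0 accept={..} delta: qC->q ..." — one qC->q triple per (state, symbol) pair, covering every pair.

states=2 start=0 accept={1} delta: 0a->1 0b->0 0c->1 1a->1 1b->1 1c->1

Fold the examples into a partial DFA from state 0: repeatedly fix the first undefined (state, symbol) met by the shortest-then-alphabetical prefix, trying targets in increasing order and rejecting any under which an Accept and a Reject string meet in one state with the same remainder; add a state when all current targets are rejected. Accepting states are where Accept strings end.
a: 0a undefined. 0a->0: no, ab/b meet in 0 with "b" left. Open state 1: 0a->1.
b: 0b undefined. 0b->0: ok.
c: 0c undefined. 0c->0: no, cb/b meet in 0. 0c->1: ok.
aa: 1a undefined. 1a->0: no, ca/b meet in 0. 1a->1: ok.
ab: 1b undefined. 1b->0: no, cb/b meet in 0. 1b->1: ok.
ac: 1c undefined. 1c->0: no, ac/b meet in 0. 1c->1: ok.
All examples now run through 2 states with every (state, symbol) defined. Accept strings end in {1}, Reject strings end in {0}; accept={1}.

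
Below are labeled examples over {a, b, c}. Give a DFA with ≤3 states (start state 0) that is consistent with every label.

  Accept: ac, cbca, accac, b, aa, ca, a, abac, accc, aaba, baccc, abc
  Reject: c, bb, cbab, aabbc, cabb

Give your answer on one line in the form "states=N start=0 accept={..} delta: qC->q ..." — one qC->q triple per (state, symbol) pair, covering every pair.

states=3 start=0 accept={1} delta: 0a->1 0b->1 0c->0 1a->1 1b->2 1c->1 2a->1 2b->0 2c->1

Fold the examples into a partial DFA from state 0: repeatedly fix the first undefined (state, symbol) met by the shortest-then-alphabetical prefix, trying targets in increasing order and rejecting any under which an Accept and a Reject string meet in one state with the same remainder; add a state when all current targets are rejected. Accepting states are where Accept strings end.
a: 0a undefined. 0a->0: no, ac/c meet in 0 with "c" left. Open state 1: 0a->1.
b: 0b undefined. 0b->0: no, b/bb meet in 0. 0b->1: ok.
c: 0c undefined. 0c->0: ok.
aa: 1a undefined. 1a->0: no, b/cbab meet in 1. 1a->1: ok.
ab: 1b undefined. 1b->0: no, ac/aabbc meet in 1 with "c" left. 1b->1: no, ac/aabbc meet in 1 with "c" left. Open state 2: 1b->2.
ac: 1c undefined. 1c->0: no, ac/c meet in 0. 1c->1: ok.
aba: 2a undefined. 2a->0: no, abac/c meet in 0. 2a->1: ok.
abc: 2c undefined. 2c->0: no, abc/c meet in 0. 2c->1: ok.
aabb: 2b undefined. 2b->0: ok.
All examples now run through 3 states with every (state, symbol) defined. Accept strings end in {1}, Reject strings end in {0,2}; accept={1}.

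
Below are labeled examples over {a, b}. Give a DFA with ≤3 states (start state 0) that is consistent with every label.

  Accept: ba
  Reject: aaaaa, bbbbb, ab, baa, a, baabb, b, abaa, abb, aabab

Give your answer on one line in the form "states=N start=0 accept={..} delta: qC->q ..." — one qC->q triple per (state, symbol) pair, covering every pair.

states=3 start=0 accept={2} delta: 0a->0 0b->1 1a->2 1b->0 2a->0 2b->0

State merging on the prefix tree: take the shortest (then alphabetical) example prefix whose next move is undefined and point that move at state 0, else 1, else 2, ...; a target is out if some Accept/Reject pair would then sit in one state with the same input left (inseparable). If every existing state is out, open a new one.
a: 0a undefined. 0a->0: ok.
b: 0b undefined. 0b->0: no, ba/aaaaa meet in 0. Open state 1: 0b->1.
ba: 1a undefined. 1a->0: no, ba/aaaaa meet in 0. 1a->1: no, ba/ab meet in 1. Open state 2: 1a->2.
bb: 1b undefined. 1b->0: ok.
baa: 2a undefined. 2a->0: ok.
aabab: 2b undefined. 2b->0: ok.
All examples now run through 3 states with every (state, symbol) defined. Accept strings end in {2}, Reject strings end in {0,1}; accept={2}.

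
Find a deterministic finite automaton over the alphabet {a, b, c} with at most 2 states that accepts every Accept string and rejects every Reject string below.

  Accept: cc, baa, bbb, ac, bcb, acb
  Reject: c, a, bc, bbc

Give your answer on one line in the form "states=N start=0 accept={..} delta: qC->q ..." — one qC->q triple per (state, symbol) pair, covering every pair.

states=2 start=0 accept={0} delta: 0a->1 0b->0 0c->1 1a->0 1b->0 1c->0

Grow the machine one transition at a time. Run the examples from 0; the earliest place one falls off (shortest prefix, ties alphabetical) gets sent to the lowest-numbered state that keeps every Accept/Reject pair distinguishable — a pair clashes when both reach the same state with identical unread suffix — and to a fresh state only if none does.
a: 0a undefined. 0a->0: no, ac/c meet in 0 with "c" left. Open state 1: 0a->1.
b: 0b undefined. 0b->0: ok.
c: 0c undefined. 0c->0: no, cc/c meet in 0. 0c->1: ok.
ac: 1c undefined. 1c->0: ok.
baa: 1a undefined. 1a->0: ok.
bcb: 1b undefined. 1b->0: ok.
All examples now run through 2 states with every (state, symbol) defined. Accept strings end in {0}, Reject strings end in {1}; accept={0}.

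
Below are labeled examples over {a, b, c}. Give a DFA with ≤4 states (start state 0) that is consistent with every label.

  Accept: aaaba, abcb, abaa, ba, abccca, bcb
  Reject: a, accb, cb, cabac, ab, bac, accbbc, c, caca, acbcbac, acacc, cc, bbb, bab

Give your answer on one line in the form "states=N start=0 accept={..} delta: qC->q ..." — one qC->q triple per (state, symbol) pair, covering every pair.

states=4 start=0 accept={2} delta: 0a->0 0b->1 0c->0 1a->2 1b->0 1c->3 2a->2 2b->0 2c->0 3a->2 3b->2 3c->1

State merging on the prefix tree: take the shortest (then alphabetical) example prefix whose next move is undefined and point that move at state 0, else 1, else 2, ...; a target is out if some Accept/Reject pair would then sit in one state with the same input left (inseparable). If every existing state is out, open a new one.
a: 0a undefined. 0a->0: ok.
b: 0b undefined. 0b->0: no, aaaba/a meet in 0. Open state 1: 0b->1.
c: 0c undefined. 0c->0: ok.
ba: 1a undefined. 1a->0: no, aaaba/a meet in 0. 1a->1: no, aaaba/accb meet in 1. Open state 2: 1a->2.
bb: 1b undefined. 1b->0: ok.
bc: 1c undefined. 1c->0: no, abcb/accb meet in 1. 1c->1: no, abcb/a meet in 0. 1c->2: no, abcb/bab meet in 2 with "b" left. Open state 3: 1c->3.
bab: 2b undefined. 2b->0: ok.
bac: 2c undefined. 2c->0: ok.
bcb: 3b undefined. 3b->0: no, abcb/a meet in 0. 3b->1: no, abcb/accb meet in 1. 3b->2: ok.
abaa: 2a undefined. 2a->0: no, abaa/a meet in 0. 2a->1: no, abaa/accb meet in 1. 2a->2: ok.
abcc: 3c undefined. 3c->0: no, abccca/a meet in 0. 3c->1: ok.
abccca: 3a undefined. 3a->0: no, abccca/a meet in 0. 3a->1: no, abccca/accb meet in 1. 3a->2: ok.
All examples now run through 4 states with every (state, symbol) defined. Accept strings end in {2}, Reject strings end in {0,1}; accept={2}.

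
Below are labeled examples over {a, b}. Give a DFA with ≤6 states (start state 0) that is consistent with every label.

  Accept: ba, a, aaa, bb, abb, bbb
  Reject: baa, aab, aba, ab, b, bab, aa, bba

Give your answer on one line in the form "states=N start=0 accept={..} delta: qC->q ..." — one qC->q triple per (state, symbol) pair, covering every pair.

states=5 start=0 accept={1,4} delta: 0a->1 0b->2 1a->0 1b->3 2a->1 2b->4 3a->0 3b->1 4a->0 4b->1

Grow the machine one transition at a time. Run the examples from 0; the earliest place one falls off (shortest prefix, ties alphabetical) gets sent to the lowest-numbered state that keeps every Accept/Reject pair distinguishable — a pair clashes when both reach the same state with identical unread suffix — and to a fresh state only if none does.
a: 0a undefined. 0a->0: no, ba/aba meet in 0 with "ba" left. Open state 1: 0a->1.
b: 0b undefined. 0b->0: no, ba/bba meet in 1. 0b->1: no, ba/aa meet in 1 with "a" left. Open state 2: 0b->2.
aa: 1a undefined. 1a->0: ok.
ab: 1b undefined. 1b->0: no, a/aba meet in 1. 1b->1: no, a/ab meet in 1. 1b->2: no, ba/aba meet in 2 with "a" left. Open state 3: 1b->3.
ba: 2a undefined. 2a->0: no, ba/aa meet in 0. 2a->1: ok.
bb: 2b undefined. 2b->0: no, ba/bba meet in 1. 2b->1: no, bbb/ab meet in 3. 2b->2: no, ba/bba meet in 1. 2b->3: no, bb/ab meet in 3. Open state 4: 2b->4.
aba: 3a undefined. 3a->0: ok.
abb: 3b undefined. 3b->0: no, abb/baa meet in 0. 3b->1: ok.
bba: 4a undefined. 4a->0: ok.
bbb: 4b undefined. 4b->0: no, bbb/baa meet in 0. 4b->1: ok.
All examples now run through 5 states with every (state, symbol) defined. Accept strings end in {1,4}, Reject strings end in {0,2,3}; accept={1,4}.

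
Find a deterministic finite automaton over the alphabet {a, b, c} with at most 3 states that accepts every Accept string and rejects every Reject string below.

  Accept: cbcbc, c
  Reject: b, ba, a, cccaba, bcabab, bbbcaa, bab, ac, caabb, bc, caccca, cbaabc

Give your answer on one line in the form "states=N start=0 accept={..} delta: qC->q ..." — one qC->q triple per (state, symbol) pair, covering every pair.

Fold the examples into a partial DFA from state 0: repeatedly fix the first undefined (state, symbol) met by the shortest-then-alphabetical prefix, trying targets in increasing order and rejecting any under which an Accept and a Reject string meet in one state with the same remainder; add a state when all current targets are rejected. Accepting states are where Accept strings end.
a: 0a undefined. 0a->0: no, c/ac meet in 0 with "c" left. Open state 1: 0a->1.
b: 0b undefined. 0b->0: no, c/bc meet in 0 with "c" left. 0b->1: ok.
c: 0c undefined. 0c->0: ok.
ac: 1c undefined. 1c->0: no, cbcbc/ac meet in 0. 1c->1: ok.
ba: 1a undefined. 1a->0: no, cbcbc/cbaabc meet in 1 with "bc" left. 1a->1: no, cbcbc/cbaabc meet in 1 with "bc" left. Open state 2: 1a->2.
bb: 1b undefined. 1b->0: ok.
bab: 2b undefined. 2b->0: no, cbcbc/bcabab meet in 0. 2b->1: no, cbcbc/caabb meet in 0. 2b->2: ok.
cbaa: 2a undefined. 2a->0: no, cbcbc/bbbcaa meet in 0. 2a->1: no, cbcbc/bcabab meet in 0. 2a->2: ok.
cbaabc: 2c undefined. 2c->0: no, cbcbc/cbaabc meet in 0. 2c->1: ok.
All examples now run through 3 states with every (state, symbol) defined. Accept strings end in {0}, Reject strings end in {1,2}; accept={0}.

states=3 start=0 accept={0} delta: 0a->1 0b->1 0c->0 1a->2 1b->0 1c->1 2a->2 2b->2 2c->1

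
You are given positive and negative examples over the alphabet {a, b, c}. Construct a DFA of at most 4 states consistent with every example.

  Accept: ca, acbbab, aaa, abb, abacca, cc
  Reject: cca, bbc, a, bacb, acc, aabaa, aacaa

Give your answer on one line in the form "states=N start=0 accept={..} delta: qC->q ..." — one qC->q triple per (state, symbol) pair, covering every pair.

states=4 start=0 accept={0,2,3} delta: 0a->1 0b->0 0c->1 1a->2 1b->0 1c->3 2a->0 2b->2 2c->2 3a->1 3b->1 3c->1

Fold the examples into a partial DFA from state 0: repeatedly fix the first undefined (state, symbol) met by the shortest-then-alphabetical prefix, trying targets in increasing order and rejecting any under which an Accept and a Reject string meet in one state with the same remainder; add a state when all current targets are rejected. Accepting states are where Accept strings end.
a: 0a undefined. 0a->0: no, aaa/a meet in 0. Open state 1: 0a->1.
b: 0b undefined. 0b->0: ok.
c: 0c undefined. 0c->0: no, ca/cca meet in 1. 0c->1: ok.
aa: 1a undefined. 1a->0: no, ca/aabaa meet in 0. 1a->1: no, ca/bbc meet in 1. Open state 2: 1a->2.
ab: 1b undefined. 1b->0: ok.
ac: 1c undefined. 1c->0: no, acbbab/bacb meet in 0. 1c->1: no, ca/cca meet in 2. 1c->2: no, aaa/cca meet in 2 with "a" left. Open state 3: 1c->3.
aaa: 2a undefined. 2a->0: ok.
aab: 2b undefined. 2b->0: no, ca/aabaa meet in 2. 2b->1: no, aaa/aabaa meet in 0. 2b->2: ok.
aac: 2c undefined. 2c->0: no, ca/aacaa meet in 2. 2c->1: no, aaa/aacaa meet in 0. 2c->2: ok.
acb: 3b undefined. 3b->0: no, acbbab/bacb meet in 0. 3b->1: ok.
acc: 3c undefined. 3c->0: no, acbbab/acc meet in 0. 3c->1: ok.
cca: 3a undefined. 3a->0: no, acbbab/cca meet in 0. 3a->1: ok.
All examples now run through 4 states with every (state, symbol) defined. Accept strings end in {0,2,3}, Reject strings end in {1}; accept={0,2,3}.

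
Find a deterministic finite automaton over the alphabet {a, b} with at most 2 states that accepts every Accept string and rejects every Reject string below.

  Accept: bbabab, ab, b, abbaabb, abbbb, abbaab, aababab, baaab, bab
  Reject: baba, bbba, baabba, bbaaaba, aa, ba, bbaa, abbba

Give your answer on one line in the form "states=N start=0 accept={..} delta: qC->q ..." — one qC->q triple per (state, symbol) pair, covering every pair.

Grow the machine one transition at a time. Run the examples from 0; the earliest place one falls off (shortest prefix, ties alphabetical) gets sent to the lowest-numbered state that keeps every Accept/Reject pair distinguishable — a pair clashes when both reach the same state with identical unread suffix — and to a fresh state only if none does.
a: 0a undefined. 0a->0: ok.
b: 0b undefined. 0b->0: no, bbabab/baba meet in 0. Open state 1: 0b->1.
ba: 1a undefined. 1a->0: ok.
bb: 1b undefined. 1b->0: no, abbaabb/baba meet in 0. 1b->1: ok.
All examples now run through 2 states with every (state, symbol) defined. Accept strings end in {1}, Reject strings end in {0}; accept={1}.

states=2 start=0 accept={1} delta: 0a->0 0b->1 1a->0 1b->1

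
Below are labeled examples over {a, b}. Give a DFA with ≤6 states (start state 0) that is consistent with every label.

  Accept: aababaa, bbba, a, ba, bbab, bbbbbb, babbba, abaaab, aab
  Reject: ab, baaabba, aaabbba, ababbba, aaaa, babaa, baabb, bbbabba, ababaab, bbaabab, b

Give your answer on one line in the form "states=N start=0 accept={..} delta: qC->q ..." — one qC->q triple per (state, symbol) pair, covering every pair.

State merging on the prefix tree: take the shortest (then alphabetical) example prefix whose next move is undefined and point that move at state 0, else 1, else 2, ...; a target is out if some Accept/Reject pair would then sit in one state with the same input left (inseparable). If every existing state is out, open a new one.
a: 0a undefined. 0a->0: no, aababaa/babaa meet in 0 with "babaa" left. Open state 1: 0a->1.
b: 0b undefined. 0b->0: no, bbab/ab meet in 1 with "b" left. 0b->1: no, a/b meet in 1. Open state 2: 0b->2.
aa: 1a undefined. 1a->0: no, aababaa/babaa meet in 2 with "abaa" left. 1a->1: no, a/aaaa meet in 1. 1a->2: no, babbba/aaabbba meet in 2 with "abbba" left. Open state 3: 1a->3.
ab: 1b undefined. 1b->0: no, aab/ababaab meet in 3 with "b" left. 1b->1: no, a/ab meet in 1. 1b->2: no, babbba/ababbba meet in 2 with "abbba" left. 1b->3: ok.
ba: 2a undefined. 2a->0: no, a/babaa meet in 1. 2a->1: ok.
bb: 2b undefined. 2b->0: no, bbab/ab meet in 3. 2b->1: ok.
aaa: 3a undefined. 3a->0: no, bbba/aaabbba meet in 0. 3a->1: no, bbab/ababaab meet in 3 with "b" left. 3a->2: no, bbba/baaabba meet in 2. 3a->3: no, bbba/ab meet in 3. Open state 4: 3a->4.
aab: 3b undefined. 3b->0: no, aababaa/aaaa meet in 4 with "a" left. 3b->1: ok.
aaaa: 4a undefined. 4a->0: no, abaaab/ab meet in 3. 4a->1: no, a/aaaa meet in 1. 4a->2: no, abaaab/ab meet in 3. 4a->3: ok.
aaab: 4b undefined. 4b->0: no, a/baaabba meet in 1. 4b->1: no, aababaa/baaabba meet in 4. 4b->2: no, aababaa/aaabbba meet in 4. 4b->3: no, aababaa/aaabbba meet in 4. 4b->4: no, aababaa/ababaab meet in 4. Open state 5: 4b->5.
aaabb: 5b undefined. 5b->0: no, a/baaabba meet in 1. 5b->1: no, aababaa/aaabbba meet in 4. 5b->2: no, a/baaabba meet in 1. 5b->3: no, aababaa/baaabba meet in 4. 5b->4: ok.
ababa: 5a undefined. 5a->0: ok.
All examples now run through 6 states with every (state, symbol) defined. Accept strings end in {1,4,5}, Reject strings end in {0,2,3}; accept={1,4,5}.

states=6 start=0 accept={1,4,5} delta: 0a->1 0b->2 1a->3 1b->3 2a->1 2b->1 3a->4 3b->1 4a->3 4b->5 5a->0 5b->4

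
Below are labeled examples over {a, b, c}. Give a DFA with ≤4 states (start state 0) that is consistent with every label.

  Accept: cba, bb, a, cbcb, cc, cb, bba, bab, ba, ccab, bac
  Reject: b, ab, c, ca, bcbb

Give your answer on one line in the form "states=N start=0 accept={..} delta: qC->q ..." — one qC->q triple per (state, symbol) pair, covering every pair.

Grow the machine one transition at a time. Run the examples from 0; the earliest place one falls off (shortest prefix, ties alphabetical) gets sent to the lowest-numbered state that keeps every Accept/Reject pair distinguishable — a pair clashes when both reach the same state with identical unread suffix — and to a fresh state only if none does.
a: 0a undefined. 0a->0: ok.
b: 0b undefined. 0b->0: no, bb/b meet in 0. Open state 1: 0b->1.
c: 0c undefined. 0c->0: no, a/c meet in 0. 0c->1: no, ba/ca meet in 1 with "a" left. Open state 2: 0c->2.
ba: 1a undefined. 1a->0: no, bab/b meet in 1. 1a->1: no, ba/b meet in 1. 1a->2: no, ba/c meet in 2. Open state 3: 1a->3.
bb: 1b undefined. 1b->0: ok.
bc: 1c undefined. 1c->0: no, bb/bcbb meet in 0. 1c->1: ok.
ca: 2a undefined. 2a->0: no, bb/ca meet in 0. 2a->1: ok.
cb: 2b undefined. 2b->0: ok.
cc: 2c undefined. 2c->0: no, ccab/b meet in 1. 2c->1: no, cc/b meet in 1. 2c->2: no, cc/c meet in 2. 2c->3: ok.
bab: 3b undefined. 3b->0: ok.
bac: 3c undefined. 3c->0: ok.
cca: 3a undefined. 3a->0: no, ccab/b meet in 1. 3a->1: ok.
All examples now run through 4 states with every (state, symbol) defined. Accept strings end in {0,3}, Reject strings end in {1,2}; accept={0,3}.

states=4 start=0 accept={0,3} delta: 0a->0 0b->1 0c->2 1a->3 1b->0 1c->1 2a->1 2b->0 2c->3 3a->1 3b->0 3c->0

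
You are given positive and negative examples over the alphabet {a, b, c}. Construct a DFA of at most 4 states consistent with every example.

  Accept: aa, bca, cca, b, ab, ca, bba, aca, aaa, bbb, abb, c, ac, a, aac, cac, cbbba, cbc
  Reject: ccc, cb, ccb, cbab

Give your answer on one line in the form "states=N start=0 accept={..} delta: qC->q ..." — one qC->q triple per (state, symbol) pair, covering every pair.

Fold the examples into a partial DFA from state 0: repeatedly fix the first undefined (state, symbol) met by the shortest-then-alphabetical prefix, trying targets in increasing order and rejecting any under which an Accept and a Reject string meet in one state with the same remainder; add a state when all current targets are rejected. Accepting states are where Accept strings end.
a: 0a undefined. 0a->0: ok.
b: 0b undefined. 0b->0: ok.
c: 0c undefined. 0c->0: no, aa/ccc meet in 0. Open state 1: 0c->1.
ca: 1a undefined. 1a->0: ok.
cb: 1b undefined. 1b->0: no, aa/cb meet in 0. 1b->1: no, aa/cbab meet in 0. Open state 2: 1b->2.
cc: 1c undefined. 1c->0: no, aa/ccb meet in 0. 1c->1: no, c/ccc meet in 1. 1c->2: no, cbc/ccc meet in 2 with "c" left. Open state 3: 1c->3.
cba: 2a undefined. 2a->0: no, aa/cbab meet in 0. 2a->1: ok.
cbb: 2b undefined. 2b->0: ok.
cbc: 2c undefined. 2c->0: ok.
cca: 3a undefined. 3a->0: ok.
ccb: 3b undefined. 3b->0: no, aa/ccb meet in 0. 3b->1: no, c/ccb meet in 1. 3b->2: ok.
ccc: 3c undefined. 3c->0: no, aa/ccc meet in 0. 3c->1: no, c/ccc meet in 1. 3c->2: ok.
All examples now run through 4 states with every (state, symbol) defined. Accept strings end in {0,1}, Reject strings end in {2}; accept={0,1}.

states=4 start=0 accept={0,1} delta: 0a->0 0b->0 0c->1 1a->0 1b->2 1c->3 2a->1 2b->0 2c->0 3a->0 3b->2 3c->2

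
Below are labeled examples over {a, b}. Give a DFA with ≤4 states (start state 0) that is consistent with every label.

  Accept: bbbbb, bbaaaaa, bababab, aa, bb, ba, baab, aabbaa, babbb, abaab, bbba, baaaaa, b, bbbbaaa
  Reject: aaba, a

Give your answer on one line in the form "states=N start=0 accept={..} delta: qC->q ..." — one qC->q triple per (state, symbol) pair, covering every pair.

Fold the examples into a partial DFA from state 0: repeatedly fix the first undefined (state, symbol) met by the shortest-then-alphabetical prefix, trying targets in increasing order and rejecting any under which an Accept and a Reject string meet in one state with the same remainder; add a state when all current targets are rejected. Accepting states are where Accept strings end.
a: 0a undefined. 0a->0: no, aa/a meet in 0. Open state 1: 0a->1.
b: 0b undefined. 0b->0: no, ba/a meet in 1. 0b->1: no, b/a meet in 1. Open state 2: 0b->2.
aa: 1a undefined. 1a->0: no, ba/aaba meet in 2 with "a" left. 1a->1: no, aa/a meet in 1. 1a->2: ok.
ab: 1b undefined. 1b->0: ok.
ba: 2a undefined. 2a->0: no, baaaaa/a meet in 1. 2a->1: no, ba/a meet in 1. 2a->2: ok.
bb: 2b undefined. 2b->0: ok.
All examples now run through 3 states with every (state, symbol) defined. Accept strings end in {0,2}, Reject strings end in {1}; accept={0,2}.

states=3 start=0 accept={0,2} delta: 0a->1 0b->2 1a->2 1b->0 2a->2 2b->0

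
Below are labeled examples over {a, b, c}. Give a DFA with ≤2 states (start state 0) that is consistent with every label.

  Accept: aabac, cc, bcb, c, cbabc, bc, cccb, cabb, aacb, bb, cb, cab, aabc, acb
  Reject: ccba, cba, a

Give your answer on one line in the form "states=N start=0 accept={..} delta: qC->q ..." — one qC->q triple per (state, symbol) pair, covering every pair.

Grow the machine one transition at a time. Run the examples from 0; the earliest place one falls off (shortest prefix, ties alphabetical) gets sent to the lowest-numbered state that keeps every Accept/Reject pair distinguishable — a pair clashes when both reach the same state with identical unread suffix — and to a fresh state only if none does.
a: 0a undefined. 0a->0: ok.
b: 0b undefined. 0b->0: no, bb/a meet in 0. Open state 1: 0b->1.
c: 0c undefined. 0c->0: no, cc/a meet in 0. 0c->1: ok.
bb: 1b undefined. 1b->0: no, aacb/cba meet in 0. 1b->1: ok.
bc: 1c undefined. 1c->0: no, cc/a meet in 0. 1c->1: ok.
ca: 1a undefined. 1a->0: ok.
All examples now run through 2 states with every (state, symbol) defined. Accept strings end in {1}, Reject strings end in {0}; accept={1}.

states=2 start=0 accept={1} delta: 0a->0 0b->1 0c->1 1a->0 1b->1 1c->1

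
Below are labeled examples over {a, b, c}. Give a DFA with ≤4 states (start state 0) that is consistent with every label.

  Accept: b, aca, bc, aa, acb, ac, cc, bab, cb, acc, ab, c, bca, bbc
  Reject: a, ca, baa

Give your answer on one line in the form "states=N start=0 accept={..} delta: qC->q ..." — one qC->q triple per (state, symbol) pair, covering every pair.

states=3 start=0 accept={0,2} delta: 0a->1 0b->2 0c->0 1a->0 1b->0 1c->2 2a->0 2b->0 2c->2

Grow the machine one transition at a time. Run the examples from 0; the earliest place one falls off (shortest prefix, ties alphabetical) gets sent to the lowest-numbered state that keeps every Accept/Reject pair distinguishable — a pair clashes when both reach the same state with identical unread suffix — and to a fresh state only if none does.
a: 0a undefined. 0a->0: no, aca/ca meet in 0 with "ca" left. Open state 1: 0a->1.
b: 0b undefined. 0b->0: no, aa/baa meet in 1 with "a" left. 0b->1: no, b/a meet in 1. Open state 2: 0b->2.
c: 0c undefined. 0c->0: ok.
aa: 1a undefined. 1a->0: ok.
ab: 1b undefined. 1b->0: ok.
ac: 1c undefined. 1c->0: no, aca/a meet in 1. 1c->1: no, ac/a meet in 1. 1c->2: ok.
ba: 2a undefined. 2a->0: ok.
bb: 2b undefined. 2b->0: ok.
bc: 2c undefined. 2c->0: no, bca/a meet in 1. 2c->1: no, bc/a meet in 1. 2c->2: ok.
All examples now run through 3 states with every (state, symbol) defined. Accept strings end in {0,2}, Reject strings end in {1}; accept={0,2}.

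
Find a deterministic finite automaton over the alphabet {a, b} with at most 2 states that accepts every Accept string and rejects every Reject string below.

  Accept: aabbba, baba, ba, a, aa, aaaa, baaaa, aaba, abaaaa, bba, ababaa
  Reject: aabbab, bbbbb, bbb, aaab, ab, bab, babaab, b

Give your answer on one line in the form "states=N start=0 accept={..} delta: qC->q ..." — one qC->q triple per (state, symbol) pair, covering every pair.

states=2 start=0 accept={0} delta: 0a->0 0b->1 1a->0 1b->0

Fold the examples into a partial DFA from state 0: repeatedly fix the first undefined (state, symbol) met by the shortest-then-alphabetical prefix, trying targets in increasing order and rejecting any under which an Accept and a Reject string meet in one state with the same remainder; add a state when all current targets are rejected. Accepting states are where Accept strings end.
a: 0a undefined. 0a->0: ok.
b: 0b undefined. 0b->0: no, aabbba/aabbab meet in 0. Open state 1: 0b->1.
ba: 1a undefined. 1a->0: ok.
bb: 1b undefined. 1b->0: ok.
All examples now run through 2 states with every (state, symbol) defined. Accept strings end in {0}, Reject strings end in {1}; accept={0}.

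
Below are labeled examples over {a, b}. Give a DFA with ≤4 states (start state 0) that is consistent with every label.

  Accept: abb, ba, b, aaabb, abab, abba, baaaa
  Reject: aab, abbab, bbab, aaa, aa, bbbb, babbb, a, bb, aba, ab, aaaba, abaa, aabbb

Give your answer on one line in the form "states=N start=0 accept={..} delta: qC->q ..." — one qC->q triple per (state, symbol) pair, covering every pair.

states=4 start=0 accept={2} delta: 0a->1 0b->2 1a->1 1b->3 2a->2 2b->0 3a->0 3b->2

Grow the machine one transition at a time. Run the examples from 0; the earliest place one falls off (shortest prefix, ties alphabetical) gets sent to the lowest-numbered state that keeps every Accept/Reject pair distinguishable — a pair clashes when both reach the same state with identical unread suffix — and to a fresh state only if none does.
a: 0a undefined. 0a->0: no, abb/bb meet in 0 with "bb" left. Open state 1: 0a->1.
b: 0b undefined. 0b->0: no, ba/a meet in 1. 0b->1: no, ba/aa meet in 1 with "a" left. Open state 2: 0b->2.
aa: 1a undefined. 1a->0: no, b/aab meet in 2. 1a->1: ok.
ab: 1b undefined. 1b->0: no, abab/aab meet in 0. 1b->1: no, abb/aab meet in 1. 1b->2: no, abb/bb meet in 2 with "b" left. Open state 3: 1b->3.
ba: 2a undefined. 2a->0: no, baaaa/aaa meet in 1. 2a->1: no, ba/aaa meet in 1. 2a->2: ok.
bb: 2b undefined. 2b->0: ok.
aba: 3a undefined. 3a->0: ok.
abb: 3b undefined. 3b->0: no, abb/bbbb meet in 0. 3b->1: no, abb/aaa meet in 1. 3b->2: ok.
All examples now run through 4 states with every (state, symbol) defined. Accept strings end in {2}, Reject strings end in {0,1,3}; accept={2}.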